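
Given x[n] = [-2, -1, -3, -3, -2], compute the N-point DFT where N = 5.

X[k] = Σ(n=0 to 4) x[n] · ω_5^(nk)
where ω_5 = e^(-2πi/5)

Computing each X[k]:
X[0] = -11
X[1] = 1.9271-0.9511i
X[2] = -1.4271-0.5878i
X[3] = -1.4271+0.5878i
X[4] = 1.9271+0.9511i

X = [-11, 1.9271-0.9511i, -1.4271-0.5878i, -1.4271+0.5878i, 1.9271+0.9511i]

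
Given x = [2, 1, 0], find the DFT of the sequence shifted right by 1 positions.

Time shift by 1: X_shifted[k] = ω_3^(1k) · X[k]
Shifted x = [0, 2, 1]

DFT(x[n-1]) = [3, -1.5000-0.8660i, -1.5000+0.8660i]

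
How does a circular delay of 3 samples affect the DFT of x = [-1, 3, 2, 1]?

Time shift by 3: X_shifted[k] = ω_4^(3k) · X[k]
Shifted x = [3, 2, 1, -1]

DFT(x[n-3]) = [5, 2-3i, 3, 2+3i]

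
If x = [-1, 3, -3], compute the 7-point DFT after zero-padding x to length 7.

Original 3-point DFT: [-1, -1.0000-5.1962i, -1.0000+5.1962i]
Zero-padded 7-point DFT provides frequency interpolation.

DFT_7([x, 0, ...]) = [-1, 1.5380+0.5793i, 1.0353-4.2264i, -5.5734-3.6471i, -5.5734+3.6471i, 1.0353+4.2264i, 1.5380-0.5793i]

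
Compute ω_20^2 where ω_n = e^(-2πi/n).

ω_20^2 = e^(-2πi·2/20)
= cos(-2π·2/20) + i·sin(-2π·2/20)
= cos(-4π/20) + i·sin(-4π/20)

ω_20^2 = cos(-4π/20) + i·sin(-4π/20) = 0.8090-0.5878i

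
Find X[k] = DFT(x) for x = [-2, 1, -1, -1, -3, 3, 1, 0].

X[k] = Σ(n=0 to 7) x[n] · ω_8^(nk)
where ω_8 = e^(-2πi/8)

Computing each X[k]:
X[0] = -2
X[1] = 0.2929+4.1213i
X[2] = -5-5i
X[3] = 1.7071+0.1213i
X[4] = -8
X[5] = 1.7071-0.1213i
X[6] = -5+5i
X[7] = 0.2929-4.1213i

X = [-2, 0.2929+4.1213i, -5-5i, 1.7071+0.1213i, -8, 1.7071-0.1213i, -5+5i, 0.2929-4.1213i]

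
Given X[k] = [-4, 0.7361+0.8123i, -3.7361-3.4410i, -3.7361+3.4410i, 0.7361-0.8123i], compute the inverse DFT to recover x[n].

x[n] = (1/5) Σ(k=0 to 4) X[k] · e^(2πikn/5)

Computing each x[n]:
x[0] = -2
x[1] = 1
x[2] = -3
x[3] = 0
x[4] = 0

x = [-2, 1, -3, 0, 0]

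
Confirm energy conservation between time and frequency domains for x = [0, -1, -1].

Time domain:
Σ|x[n]|² = |0|² + |-1|² + |-1|² = 2.0000

Frequency domain:
(1/3)Σ|X[k]|² = (1/3)(|-2|² + |1|² + |1|²) = (1/3)·6.0000 = 2.0000

Both sides agree, confirming Parseval's theorem.

Σ|x[n]|² = (1/N)Σ|X[k]|² = 2.0000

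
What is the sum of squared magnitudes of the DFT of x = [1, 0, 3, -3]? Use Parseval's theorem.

Parseval: Σ|x[n]|² = (1/N)Σ|X[k]|², so Σ|X[k]|² = N·Σ|x[n]|² = 4·19.0000

Σ|X[k]|² = N·Σ|x[n]|² = 4·19.0000 = 76.0000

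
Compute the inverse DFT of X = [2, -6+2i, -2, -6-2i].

x[n] = (1/4) Σ(k=0 to 3) X[k] · e^(2πikn/4)

Computing each x[n]:
x[0] = -3
x[1] = 0
x[2] = 3
x[3] = 2

x = [-3, 0, 3, 2]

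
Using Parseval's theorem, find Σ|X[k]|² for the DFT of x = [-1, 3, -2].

Parseval: Σ|x[n]|² = (1/N)Σ|X[k]|², so Σ|X[k]|² = N·Σ|x[n]|² = 3·14.0000

Σ|X[k]|² = N·Σ|x[n]|² = 3·14.0000 = 42.0000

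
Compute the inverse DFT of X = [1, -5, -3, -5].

x[n] = (1/4) Σ(k=0 to 3) X[k] · e^(2πikn/4)

Computing each x[n]:
x[0] = -3
x[1] = 1
x[2] = 2
x[3] = 1

x = [-3, 1, 2, 1]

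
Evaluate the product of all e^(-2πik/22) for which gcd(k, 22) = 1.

The primitive 22nd roots of unity are ω_22^k for k coprime to 22: k ∈ {1, 3, 5, 7, 9, 13, 15, 17, 19, 21}
Their product equals the constant term of the cyclotomic polynomial Φ_22(x) up to sign.
For n ≥ 3, the product of all primitive nth roots of unity is 1. (For n=1 it is 1; for n=2 it is -1.)

1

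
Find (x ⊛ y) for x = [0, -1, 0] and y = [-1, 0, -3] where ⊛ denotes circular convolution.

(x ⊛ y)[n] = Σ(m=0 to 2) x[m] · y[(n-m) mod 3]

Computing each output sample:
(x ⊛ y)[0] = 3
(x ⊛ y)[1] = 1
(x ⊛ y)[2] = 0

x ⊛ y = [3, 1, 0]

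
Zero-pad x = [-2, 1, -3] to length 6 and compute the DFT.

Original 3-point DFT: [-4, -1.0000-3.4641i, -1.0000+3.4641i]
Zero-padded 6-point DFT provides frequency interpolation.

DFT_6([x, 0, ...]) = [-4, 1.7321i, -1.0000-3.4641i, -6, -1.0000+3.4641i, -1.7321i]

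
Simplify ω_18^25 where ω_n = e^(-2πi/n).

Since ω_18^18 = 1, powers reduce modulo 18.
25 mod 18 = 7
So ω_18^25 = ω_18^7 = e^(-2πi·7/18)

ω_18^25 = ω_18^7 = -0.7660-0.6428i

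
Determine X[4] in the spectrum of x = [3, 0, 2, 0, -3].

X[4] = Σ(n=0 to 4) x[n] · ω_5^(4n) where ω_5 = e^(-2πi/5)
= (3)·ω_5^0 + (0)·ω_5^4 + (2)·ω_5^8 + (0)·ω_5^12 + (-3)·ω_5^16

X[4] = 0.4549+4.0287i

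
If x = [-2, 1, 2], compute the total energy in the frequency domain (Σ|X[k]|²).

Parseval: Σ|x[n]|² = (1/N)Σ|X[k]|², so Σ|X[k]|² = N·Σ|x[n]|² = 3·9.0000

Σ|X[k]|² = N·Σ|x[n]|² = 3·9.0000 = 27.0000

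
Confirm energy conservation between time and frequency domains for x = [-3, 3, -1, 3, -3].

Time domain:
Σ|x[n]|² = |-3|² + |3|² + |-1|² + |3|² + |-3|² = 37.0000

Frequency domain:
(1/5)Σ|X[k]|² = (1/5)(|-1|² + |-4.6180-3.3552i|² + |-2.3820-7.3309i|² + |-2.3820+7.3309i|² + |-4.6180+3.3552i|²) = (1/5)·185.0000 = 37.0000

Both sides agree, confirming Parseval's theorem.

Σ|x[n]|² = (1/N)Σ|X[k]|² = 37.0000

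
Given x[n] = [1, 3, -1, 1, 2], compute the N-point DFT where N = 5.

X[k] = Σ(n=0 to 4) x[n] · ω_5^(nk)
where ω_5 = e^(-2πi/5)

Computing each X[k]:
X[0] = 6
X[1] = 2.5451+0.2245i
X[2] = -3.0451-2.4899i
X[3] = -3.0451+2.4899i
X[4] = 2.5451-0.2245i

X = [6, 2.5451+0.2245i, -3.0451-2.4899i, -3.0451+2.4899i, 2.5451-0.2245i]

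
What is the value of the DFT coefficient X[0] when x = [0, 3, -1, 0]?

X[0] = Σ(n=0 to 3) x[n] · ω_4^0 = Σ x[n]
= (0) + (3) + (-1) + (0)

X[0] = 2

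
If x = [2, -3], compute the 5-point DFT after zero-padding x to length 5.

Original 2-point DFT: [-1, 5]
Zero-padded 5-point DFT provides frequency interpolation.

DFT_5([x, 0, ...]) = [-1, 1.0729+2.8532i, 4.4271+1.7634i, 4.4271-1.7634i, 1.0729-2.8532i]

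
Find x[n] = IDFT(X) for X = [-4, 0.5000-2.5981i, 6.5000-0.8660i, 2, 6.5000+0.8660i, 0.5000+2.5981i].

x[n] = (1/6) Σ(k=0 to 5) X[k] · e^(2πikn/6)

Computing each x[n]:
x[0] = 2
x[1] = -1
x[2] = -1
x[3] = 1
x[4] = -2
x[5] = -3

x = [2, -1, -1, 1, -2, -3]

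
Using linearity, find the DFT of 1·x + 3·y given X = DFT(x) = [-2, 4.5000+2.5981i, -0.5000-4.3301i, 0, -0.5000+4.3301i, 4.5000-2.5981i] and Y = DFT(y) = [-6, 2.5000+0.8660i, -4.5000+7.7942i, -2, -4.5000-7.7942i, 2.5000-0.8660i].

By linearity: DFT(1x + 3y) = 1·DFT(x) + 3·DFT(y)
= 1·[-2, 4.5000+2.5981i, -0.5000-4.3301i, 0, -0.5000+4.3301i, 4.5000-2.5981i] + 3·[-6, 2.5000+0.8660i, -4.5000+7.7942i, -2, -4.5000-7.7942i, 2.5000-0.8660i]

Computing element-wise:
Z[0] = 1·(-2) + 3·(-6) = -20
Z[1] = 1·(4.5000+2.5981i) + 3·(2.5000+0.8660i) = 12.0000+5.1961i
Z[2] = 1·(-0.5000-4.3301i) + 3·(-4.5000+7.7942i) = -14.0000+19.0525i
Z[3] = 1·(0) + 3·(-2) = -6
Z[4] = 1·(-0.5000+4.3301i) + 3·(-4.5000-7.7942i) = -14.0000-19.0525i
Z[5] = 1·(4.5000-2.5981i) + 3·(2.5000-0.8660i) = 12.0000-5.1961i

DFT(1x + 3y) = 1·X + 3·Y = [-20, 12.0000+5.1961i, -14.0000+19.0525i, -6, -14.0000-19.0525i, 12.0000-5.1961i]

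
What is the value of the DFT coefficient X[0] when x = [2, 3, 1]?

X[0] = Σ(n=0 to 2) x[n] · ω_3^0 = Σ x[n]
= (2) + (3) + (1)

X[0] = 6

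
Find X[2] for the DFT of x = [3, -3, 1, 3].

X[2] = Σ(n=0 to 3) x[n] · ω_4^(2n) where ω_4 = e^(-2πi/4)
= (3)·ω_4^0 + (-3)·ω_4^2 + (1)·ω_4^4 + (3)·ω_4^6

X[2] = 4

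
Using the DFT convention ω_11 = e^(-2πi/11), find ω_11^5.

ω_11^5 = e^(-2πi·5/11)
= cos(-2π·5/11) + i·sin(-2π·5/11)
= cos(-10π/11) + i·sin(-10π/11)

ω_11^5 = cos(-10π/11) + i·sin(-10π/11) = -0.9595-0.2817i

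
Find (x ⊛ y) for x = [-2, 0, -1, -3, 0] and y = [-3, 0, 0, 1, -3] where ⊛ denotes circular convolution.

(x ⊛ y)[n] = Σ(m=0 to 4) x[m] · y[(n-m) mod 5]

Computing each output sample:
(x ⊛ y)[0] = 5
(x ⊛ y)[1] = 0
(x ⊛ y)[2] = 12
(x ⊛ y)[3] = 7
(x ⊛ y)[4] = 6

x ⊛ y = [5, 0, 12, 7, 6]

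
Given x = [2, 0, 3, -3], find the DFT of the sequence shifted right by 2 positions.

Time shift by 2: X_shifted[k] = ω_4^(2k) · X[k]
Shifted x = [3, -3, 2, 0]

DFT(x[n-2]) = [2, 1+3i, 8, 1-3i]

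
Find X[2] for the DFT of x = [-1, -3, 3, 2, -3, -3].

X[2] = Σ(n=0 to 5) x[n] · ω_6^(2n) where ω_6 = e^(-2πi/6)
= (-1)·ω_6^0 + (-3)·ω_6^2 + (3)·ω_6^4 + (2)·ω_6^6 + (-3)·ω_6^8 + (-3)·ω_6^10

X[2] = 4.0000+5.1962i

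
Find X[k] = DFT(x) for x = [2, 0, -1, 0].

X[k] = Σ(n=0 to 3) x[n] · ω_4^(nk)
where ω_4 = e^(-2πi/4)

Computing each X[k]:
X[0] = 1
X[1] = 3
X[2] = 1
X[3] = 3

X = [1, 3, 1, 3]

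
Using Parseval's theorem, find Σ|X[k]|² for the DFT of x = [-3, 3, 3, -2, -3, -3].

Parseval: Σ|x[n]|² = (1/N)Σ|X[k]|², so Σ|X[k]|² = N·Σ|x[n]|² = 6·49.0000

Σ|X[k]|² = N·Σ|x[n]|² = 6·49.0000 = 294.0000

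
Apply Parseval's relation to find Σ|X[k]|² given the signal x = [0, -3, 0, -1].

Parseval: Σ|x[n]|² = (1/N)Σ|X[k]|², so Σ|X[k]|² = N·Σ|x[n]|² = 4·10.0000

Σ|X[k]|² = N·Σ|x[n]|² = 4·10.0000 = 40.0000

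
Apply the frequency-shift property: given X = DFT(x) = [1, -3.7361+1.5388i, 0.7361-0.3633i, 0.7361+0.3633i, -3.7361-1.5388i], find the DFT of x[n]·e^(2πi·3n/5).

Modulation property: DFT(ω_5^(-3n)·x[n]) = X[(k-3) mod 5], so circularly shift X by 3 positions.

X[k-3] = [0.7361-0.3633i, 0.7361+0.3633i, -3.7361-1.5388i, 1, -3.7361+1.5388i]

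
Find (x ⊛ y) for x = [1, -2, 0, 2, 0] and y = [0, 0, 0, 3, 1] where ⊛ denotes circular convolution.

(x ⊛ y)[n] = Σ(m=0 to 4) x[m] · y[(n-m) mod 5]

Computing each output sample:
(x ⊛ y)[0] = -2
(x ⊛ y)[1] = 6
(x ⊛ y)[2] = 2
(x ⊛ y)[3] = 3
(x ⊛ y)[4] = -5

x ⊛ y = [-2, 6, 2, 3, -5]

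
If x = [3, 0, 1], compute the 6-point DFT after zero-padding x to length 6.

Original 3-point DFT: [4, 2.5000+0.8660i, 2.5000-0.8660i]
Zero-padded 6-point DFT provides frequency interpolation.

DFT_6([x, 0, ...]) = [4, 2.5000-0.8660i, 2.5000+0.8660i, 4, 2.5000-0.8660i, 2.5000+0.8660i]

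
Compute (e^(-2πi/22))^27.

Since ω_22^22 = 1, powers reduce modulo 22.
27 mod 22 = 5
So ω_22^27 = ω_22^5 = e^(-2πi·5/22)

ω_22^27 = ω_22^5 = 0.1423-0.9898i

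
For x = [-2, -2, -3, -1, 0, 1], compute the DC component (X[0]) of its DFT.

X[0] = Σ(n=0 to 5) x[n] · ω_6^0 = Σ x[n]
= (-2) + (-2) + (-3) + (-1) + (0) + (1)

X[0] = -7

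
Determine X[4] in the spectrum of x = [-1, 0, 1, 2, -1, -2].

X[4] = Σ(n=0 to 5) x[n] · ω_6^(4n) where ω_6 = e^(-2πi/6)
= (-1)·ω_6^0 + (0)·ω_6^4 + (1)·ω_6^8 + (2)·ω_6^12 + (-1)·ω_6^16 + (-2)·ω_6^20

X[4] = 2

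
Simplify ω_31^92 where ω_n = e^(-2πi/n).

Since ω_31^31 = 1, powers reduce modulo 31.
92 mod 31 = 30
So ω_31^92 = ω_31^30 = e^(-2πi·30/31)

ω_31^92 = ω_31^30 = 0.9795+0.2013i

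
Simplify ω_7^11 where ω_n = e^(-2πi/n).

Since ω_7^7 = 1, powers reduce modulo 7.
11 mod 7 = 4
So ω_7^11 = ω_7^4 = e^(-2πi·4/7)

ω_7^11 = ω_7^4 = -0.9010+0.4339i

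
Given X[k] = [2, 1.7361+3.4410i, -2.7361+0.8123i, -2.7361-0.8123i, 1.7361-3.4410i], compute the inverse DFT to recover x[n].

x[n] = (1/5) Σ(k=0 to 4) X[k] · e^(2πikn/5)

Computing each x[n]:
x[0] = 0
x[1] = 0
x[2] = -1
x[3] = 0
x[4] = 3

x = [0, 0, -1, 0, 3]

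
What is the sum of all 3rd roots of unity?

Sum of all nth roots of unity equals 0 for n > 1 (geometric series with r ≠ 1).

0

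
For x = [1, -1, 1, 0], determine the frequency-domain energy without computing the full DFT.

Parseval: Σ|x[n]|² = (1/N)Σ|X[k]|², so Σ|X[k]|² = N·Σ|x[n]|² = 4·3.0000

Σ|X[k]|² = N·Σ|x[n]|² = 4·3.0000 = 12.0000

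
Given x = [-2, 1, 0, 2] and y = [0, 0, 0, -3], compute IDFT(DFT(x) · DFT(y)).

(x ⊛ y)[n] = Σ(m=0 to 3) x[m] · y[(n-m) mod 4]

Computing each output sample:
(x ⊛ y)[0] = -3
(x ⊛ y)[1] = 0
(x ⊛ y)[2] = -6
(x ⊛ y)[3] = 6

x ⊛ y = [-3, 0, -6, 6]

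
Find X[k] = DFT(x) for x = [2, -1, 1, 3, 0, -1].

X[k] = Σ(n=0 to 5) x[n] · ω_6^(nk)
where ω_6 = e^(-2πi/6)

Computing each X[k]:
X[0] = 4
X[1] = -2.5000-0.8660i
X[2] = 5.5000+0.8660i
X[3] = 2
X[4] = 5.5000-0.8660i
X[5] = -2.5000+0.8660i

X = [4, -2.5000-0.8660i, 5.5000+0.8660i, 2, 5.5000-0.8660i, -2.5000+0.8660i]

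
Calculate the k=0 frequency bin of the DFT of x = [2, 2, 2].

X[0] = Σ(n=0 to 2) x[n] · ω_3^0 = Σ x[n]
= (2) + (2) + (2)

X[0] = 6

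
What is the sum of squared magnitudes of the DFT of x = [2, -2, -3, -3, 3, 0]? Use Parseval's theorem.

Parseval: Σ|x[n]|² = (1/N)Σ|X[k]|², so Σ|X[k]|² = N·Σ|x[n]|² = 6·35.0000

Σ|X[k]|² = N·Σ|x[n]|² = 6·35.0000 = 210.0000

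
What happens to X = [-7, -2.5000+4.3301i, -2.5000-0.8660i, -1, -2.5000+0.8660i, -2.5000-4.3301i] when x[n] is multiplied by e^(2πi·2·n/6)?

Modulation property: DFT(ω_6^(-2n)·x[n]) = X[(k-2) mod 6], so circularly shift X by 2 positions.

X[k-2] = [-2.5000+0.8660i, -2.5000-4.3301i, -7, -2.5000+4.3301i, -2.5000-0.8660i, -1]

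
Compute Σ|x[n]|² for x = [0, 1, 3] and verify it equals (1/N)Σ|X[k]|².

Time domain:
Σ|x[n]|² = |0|² + |1|² + |3|² = 10.0000

Frequency domain:
(1/3)Σ|X[k]|² = (1/3)(|4|² + |-2.0000+1.7321i|² + |-2.0000-1.7321i|²) = (1/3)·30.0000 = 10.0000

Both sides agree, confirming Parseval's theorem.

Σ|x[n]|² = (1/N)Σ|X[k]|² = 10.0000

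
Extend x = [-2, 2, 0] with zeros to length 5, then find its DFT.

Original 3-point DFT: [0, -3.0000-1.7321i, -3.0000+1.7321i]
Zero-padded 5-point DFT provides frequency interpolation.

DFT_5([x, 0, ...]) = [0, -1.3820-1.9021i, -3.6180-1.1756i, -3.6180+1.1756i, -1.3820+1.9021i]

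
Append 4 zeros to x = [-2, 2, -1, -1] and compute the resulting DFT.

Original 4-point DFT: [-2, -1-3i, -4, -1+3i]
Zero-padded 8-point DFT provides frequency interpolation.

DFT_8([x, 0, ...]) = [-2, 0.1213+0.2929i, -1-3i, -4.1213-1.7071i, -4, -4.1213+1.7071i, -1+3i, 0.1213-0.2929i]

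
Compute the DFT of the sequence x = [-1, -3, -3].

X[k] = Σ(n=0 to 2) x[n] · ω_3^(nk)
where ω_3 = e^(-2πi/3)

Computing each X[k]:
X[0] = -7
X[1] = 2
X[2] = 2

X = [-7, 2, 2]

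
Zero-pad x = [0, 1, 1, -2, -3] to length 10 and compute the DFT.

Original 5-point DFT: [-3, 0.1910-5.5676i, 1.3090+0.5020i, 1.3090-0.5020i, 0.1910+5.5676i]
Zero-padded 10-point DFT provides frequency interpolation.

DFT_10([x, 0, ...]) = [-3, 4.1631+2.1266i, 0.1910-5.5676i, -3.6631+1.3143i, 1.3090+0.5020i, -1, 1.3090-0.5020i, -3.6631-1.3143i, 0.1910+5.5676i, 4.1631-2.1266i]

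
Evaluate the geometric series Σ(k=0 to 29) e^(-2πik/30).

Sum of all nth roots of unity equals 0 for n > 1 (geometric series with r ≠ 1).

0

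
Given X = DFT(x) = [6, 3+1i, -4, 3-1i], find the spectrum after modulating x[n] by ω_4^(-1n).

Modulation property: DFT(ω_4^(-1n)·x[n]) = X[(k-1) mod 4], so circularly shift X by 1 positions.

X[k-1] = [3-1i, 6, 3+1i, -4]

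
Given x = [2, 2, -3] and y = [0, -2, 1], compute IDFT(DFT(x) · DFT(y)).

(x ⊛ y)[n] = Σ(m=0 to 2) x[m] · y[(n-m) mod 3]

Computing each output sample:
(x ⊛ y)[0] = 8
(x ⊛ y)[1] = -7
(x ⊛ y)[2] = -2

x ⊛ y = [8, -7, -2]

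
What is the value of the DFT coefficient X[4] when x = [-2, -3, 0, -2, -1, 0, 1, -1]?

X[4] = Σ(n=0 to 7) x[n] · ω_8^(4n) where ω_8 = e^(-2πi/8)
= (-2)·ω_8^0 + (-3)·ω_8^4 + (0)·ω_8^8 + (-2)·ω_8^12 + (-1)·ω_8^16 + (0)·ω_8^20 + (1)·ω_8^24 + (-1)·ω_8^28

X[4] = 4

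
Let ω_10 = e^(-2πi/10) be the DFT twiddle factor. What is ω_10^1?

ω_10^1 = e^(-2πi·1/10)
= cos(-2π·1/10) + i·sin(-2π·1/10)
= cos(-2π/10) + i·sin(-2π/10)

ω_10^1 = cos(-2π/10) + i·sin(-2π/10) = 0.8090-0.5878i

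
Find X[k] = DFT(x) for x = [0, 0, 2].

X[k] = Σ(n=0 to 2) x[n] · ω_3^(nk)
where ω_3 = e^(-2πi/3)

Computing each X[k]:
X[0] = 2
X[1] = -1.0000+1.7321i
X[2] = -1.0000-1.7321i

X = [2, -1.0000+1.7321i, -1.0000-1.7321i]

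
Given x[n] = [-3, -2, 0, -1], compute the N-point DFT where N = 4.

X[k] = Σ(n=0 to 3) x[n] · ω_4^(nk)
where ω_4 = e^(-2πi/4)

Computing each X[k]:
X[0] = -6
X[1] = -3+1i
X[2] = 0
X[3] = -3-1i

X = [-6, -3+1i, 0, -3-1i]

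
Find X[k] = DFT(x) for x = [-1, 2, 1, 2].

X[k] = Σ(n=0 to 3) x[n] · ω_4^(nk)
where ω_4 = e^(-2πi/4)

Computing each X[k]:
X[0] = 4
X[1] = -2
X[2] = -4
X[3] = -2

X = [4, -2, -4, -2]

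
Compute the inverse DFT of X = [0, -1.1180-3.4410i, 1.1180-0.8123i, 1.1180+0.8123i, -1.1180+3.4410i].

x[n] = (1/5) Σ(k=0 to 4) X[k] · e^(2πikn/5)

Computing each x[n]:
x[0] = 0
x[1] = 1
x[2] = 1
x[3] = 0
x[4] = -2

x = [0, 1, 1, 0, -2]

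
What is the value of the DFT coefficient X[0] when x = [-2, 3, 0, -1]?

X[0] = Σ(n=0 to 3) x[n] · ω_4^0 = Σ x[n]
= (-2) + (3) + (0) + (-1)

X[0] = 0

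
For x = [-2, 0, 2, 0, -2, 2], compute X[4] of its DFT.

X[4] = Σ(n=0 to 5) x[n] · ω_6^(4n) where ω_6 = e^(-2πi/6)
= (-2)·ω_6^0 + (0)·ω_6^4 + (2)·ω_6^8 + (0)·ω_6^12 + (-2)·ω_6^16 + (2)·ω_6^20

X[4] = -3.0000-5.1962i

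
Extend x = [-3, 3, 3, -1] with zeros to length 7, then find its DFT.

Original 4-point DFT: [2, -6-4i, -2, -6+4i]
Zero-padded 7-point DFT provides frequency interpolation.

DFT_7([x, 0, ...]) = [2, -0.8961-4.8364i, -6.9940-2.4050i, -3.6099+2.0188i, -3.6099-2.0188i, -6.9940+2.4050i, -0.8961+4.8364i]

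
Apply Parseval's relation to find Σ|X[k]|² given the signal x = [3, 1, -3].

Parseval: Σ|x[n]|² = (1/N)Σ|X[k]|², so Σ|X[k]|² = N·Σ|x[n]|² = 3·19.0000

Σ|X[k]|² = N·Σ|x[n]|² = 3·19.0000 = 57.0000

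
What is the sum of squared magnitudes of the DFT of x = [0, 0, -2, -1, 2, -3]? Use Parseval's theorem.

Parseval: Σ|x[n]|² = (1/N)Σ|X[k]|², so Σ|X[k]|² = N·Σ|x[n]|² = 6·18.0000

Σ|X[k]|² = N·Σ|x[n]|² = 6·18.0000 = 108.0000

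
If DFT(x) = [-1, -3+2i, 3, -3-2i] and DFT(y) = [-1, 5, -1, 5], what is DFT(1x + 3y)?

By linearity: DFT(1x + 3y) = 1·DFT(x) + 3·DFT(y)
= 1·[-1, -3+2i, 3, -3-2i] + 3·[-1, 5, -1, 5]

Computing element-wise:
Z[0] = 1·(-1) + 3·(-1) = -4
Z[1] = 1·(-3+2i) + 3·(5) = 12+2i
Z[2] = 1·(3) + 3·(-1) = 0
Z[3] = 1·(-3-2i) + 3·(5) = 12-2i

DFT(1x + 3y) = 1·X + 3·Y = [-4, 12+2i, 0, 12-2i]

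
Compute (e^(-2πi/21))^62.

Since ω_21^21 = 1, powers reduce modulo 21.
62 mod 21 = 20
So ω_21^62 = ω_21^20 = e^(-2πi·20/21)

ω_21^62 = ω_21^20 = 0.9556+0.2948i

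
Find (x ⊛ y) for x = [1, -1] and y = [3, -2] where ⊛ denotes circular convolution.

(x ⊛ y)[n] = Σ(m=0 to 1) x[m] · y[(n-m) mod 2]

Computing each output sample:
(x ⊛ y)[0] = 5
(x ⊛ y)[1] = -5

x ⊛ y = [5, -5]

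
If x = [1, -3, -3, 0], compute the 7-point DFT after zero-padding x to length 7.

Original 4-point DFT: [-5, 4+3i, 1, 4-3i]
Zero-padded 7-point DFT provides frequency interpolation.

DFT_7([x, 0, ...]) = [-5, -0.2029+5.2703i, 4.3705+1.6231i, 1.8324-1.0438i, 1.8324+1.0438i, 4.3705-1.6231i, -0.2029-5.2703i]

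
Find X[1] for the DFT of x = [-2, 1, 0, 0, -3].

X[1] = Σ(n=0 to 4) x[n] · ω_5^(1n) where ω_5 = e^(-2πi/5)
= (-2)·ω_5^0 + (1)·ω_5^1 + (0)·ω_5^2 + (0)·ω_5^3 + (-3)·ω_5^4

X[1] = -2.6180-3.8042i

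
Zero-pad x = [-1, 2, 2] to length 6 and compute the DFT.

Original 3-point DFT: [3, -3, -3]
Zero-padded 6-point DFT provides frequency interpolation.

DFT_6([x, 0, ...]) = [3, -1.0000-3.4641i, -3, -1, -3, -1.0000+3.4641i]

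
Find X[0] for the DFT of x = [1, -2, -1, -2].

X[0] = Σ(n=0 to 3) x[n] · ω_4^0 = Σ x[n]
= (1) + (-2) + (-1) + (-2)

X[0] = -4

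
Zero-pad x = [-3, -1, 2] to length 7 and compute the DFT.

Original 3-point DFT: [-2, -3.5000+2.5981i, -3.5000-2.5981i]
Zero-padded 7-point DFT provides frequency interpolation.

DFT_7([x, 0, ...]) = [-2, -4.0685-1.1680i, -4.5794+1.8427i, -0.8521+1.9975i, -0.8521-1.9975i, -4.5794-1.8427i, -4.0685+1.1680i]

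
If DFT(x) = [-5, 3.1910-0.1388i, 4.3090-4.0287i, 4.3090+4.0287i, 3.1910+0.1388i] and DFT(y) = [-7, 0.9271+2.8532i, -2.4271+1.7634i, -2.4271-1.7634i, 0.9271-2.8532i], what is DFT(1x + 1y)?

By linearity: DFT(1x + 1y) = 1·DFT(x) + 1·DFT(y)
= 1·[-5, 3.1910-0.1388i, 4.3090-4.0287i, 4.3090+4.0287i, 3.1910+0.1388i] + 1·[-7, 0.9271+2.8532i, -2.4271+1.7634i, -2.4271-1.7634i, 0.9271-2.8532i]

Computing element-wise:
Z[0] = 1·(-5) + 1·(-7) = -12
Z[1] = 1·(3.1910-0.1388i) + 1·(0.9271+2.8532i) = 4.1181+2.7144i
Z[2] = 1·(4.3090-4.0287i) + 1·(-2.4271+1.7634i) = 1.8819-2.2653i
Z[3] = 1·(4.3090+4.0287i) + 1·(-2.4271-1.7634i) = 1.8819+2.2653i
Z[4] = 1·(3.1910+0.1388i) + 1·(0.9271-2.8532i) = 4.1181-2.7144i

DFT(1x + 1y) = 1·X + 1·Y = [-12, 4.1181+2.7144i, 1.8819-2.2653i, 1.8819+2.2653i, 4.1181-2.7144i]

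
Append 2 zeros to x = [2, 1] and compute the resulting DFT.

Original 2-point DFT: [3, 1]
Zero-padded 4-point DFT provides frequency interpolation.

DFT_4([x, 0, ...]) = [3, 2-1i, 1, 2+1i]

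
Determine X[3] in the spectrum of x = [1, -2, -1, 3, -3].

X[3] = Σ(n=0 to 4) x[n] · ω_5^(3n) where ω_5 = e^(-2πi/5)
= (1)·ω_5^0 + (-2)·ω_5^3 + (-1)·ω_5^6 + (3)·ω_5^9 + (-3)·ω_5^12

X[3] = 5.6631+4.3920i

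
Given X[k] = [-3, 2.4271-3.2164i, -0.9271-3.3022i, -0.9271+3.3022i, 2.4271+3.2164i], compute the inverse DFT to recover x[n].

x[n] = (1/5) Σ(k=0 to 4) X[k] · e^(2πikn/5)

Computing each x[n]:
x[0] = 0
x[1] = 2
x[2] = -2
x[3] = -1
x[4] = -2

x = [0, 2, -2, -1, -2]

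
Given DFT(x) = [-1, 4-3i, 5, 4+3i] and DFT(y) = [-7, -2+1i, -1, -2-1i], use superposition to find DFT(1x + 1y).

By linearity: DFT(1x + 1y) = 1·DFT(x) + 1·DFT(y)
= 1·[-1, 4-3i, 5, 4+3i] + 1·[-7, -2+1i, -1, -2-1i]

Computing element-wise:
Z[0] = 1·(-1) + 1·(-7) = -8
Z[1] = 1·(4-3i) + 1·(-2+1i) = 2-2i
Z[2] = 1·(5) + 1·(-1) = 4
Z[3] = 1·(4+3i) + 1·(-2-1i) = 2+2i

DFT(1x + 1y) = 1·X + 1·Y = [-8, 2-2i, 4, 2+2i]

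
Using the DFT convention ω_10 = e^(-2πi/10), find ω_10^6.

ω_10^6 = e^(-2πi·6/10)
= cos(-2π·6/10) + i·sin(-2π·6/10)
= cos(-12π/10) + i·sin(-12π/10)

ω_10^6 = cos(-12π/10) + i·sin(-12π/10) = -0.8090+0.5878i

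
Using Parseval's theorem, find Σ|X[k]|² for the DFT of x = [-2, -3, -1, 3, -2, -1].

Parseval: Σ|x[n]|² = (1/N)Σ|X[k]|², so Σ|X[k]|² = N·Σ|x[n]|² = 6·28.0000

Σ|X[k]|² = N·Σ|x[n]|² = 6·28.0000 = 168.0000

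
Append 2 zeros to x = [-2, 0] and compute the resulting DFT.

Original 2-point DFT: [-2, -2]
Zero-padded 4-point DFT provides frequency interpolation.

DFT_4([x, 0, ...]) = [-2, -2, -2, -2]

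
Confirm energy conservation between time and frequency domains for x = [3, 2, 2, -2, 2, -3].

Time domain:
Σ|x[n]|² = |3|² + |2|² + |2|² + |-2|² + |2|² + |-3|² = 34.0000

Frequency domain:
(1/6)Σ|X[k]|² = (1/6)(|4|² + |2.5000-4.3301i|² + |-0.5000-4.3301i|² + |10|² + |-0.5000+4.3301i|² + |2.5000+4.3301i|²) = (1/6)·204.0000 = 34.0000

Both sides agree, confirming Parseval's theorem.

Σ|x[n]|² = (1/N)Σ|X[k]|² = 34.0000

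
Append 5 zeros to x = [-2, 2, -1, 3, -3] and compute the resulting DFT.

Original 5-point DFT: [-1, -3.9271-2.4041i, -0.5729-6.7432i, -0.5729+6.7432i, -3.9271+2.4041i]
Zero-padded 10-point DFT provides frequency interpolation.

DFT_10([x, 0, ...]) = [-1, 0.8090-1.3143i, -3.9271-2.4041i, -0.3090+2.1266i, -0.5729-6.7432i, -11, -0.5729+6.7432i, -0.3090-2.1266i, -3.9271+2.4041i, 0.8090+1.3143i]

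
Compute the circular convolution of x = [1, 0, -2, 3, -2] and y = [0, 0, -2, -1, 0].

(x ⊛ y)[n] = Σ(m=0 to 4) x[m] · y[(n-m) mod 5]

Computing each output sample:
(x ⊛ y)[0] = -4
(x ⊛ y)[1] = 1
(x ⊛ y)[2] = 0
(x ⊛ y)[3] = -1
(x ⊛ y)[4] = 4

x ⊛ y = [-4, 1, 0, -1, 4]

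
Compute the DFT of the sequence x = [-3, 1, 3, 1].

X[k] = Σ(n=0 to 3) x[n] · ω_4^(nk)
where ω_4 = e^(-2πi/4)

Computing each X[k]:
X[0] = 2
X[1] = -6
X[2] = -2
X[3] = -6

X = [2, -6, -2, -6]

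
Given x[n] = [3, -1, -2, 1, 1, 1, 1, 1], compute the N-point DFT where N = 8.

X[k] = Σ(n=0 to 7) x[n] · ω_8^(nk)
where ω_8 = e^(-2πi/8)

Computing each X[k]:
X[0] = 5
X[1] = 0.5858+4.4142i
X[2] = 5+2i
X[3] = 3.4142-1.5858i
X[4] = 1
X[5] = 3.4142+1.5858i
X[6] = 5-2i
X[7] = 0.5858-4.4142i

X = [5, 0.5858+4.4142i, 5+2i, 3.4142-1.5858i, 1, 3.4142+1.5858i, 5-2i, 0.5858-4.4142i]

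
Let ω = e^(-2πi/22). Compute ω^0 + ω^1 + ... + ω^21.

Sum of all nth roots of unity equals 0 for n > 1 (geometric series with r ≠ 1).

0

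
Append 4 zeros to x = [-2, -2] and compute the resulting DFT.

Original 2-point DFT: [-4, 0]
Zero-padded 6-point DFT provides frequency interpolation.

DFT_6([x, 0, ...]) = [-4, -3.0000+1.7321i, -1.0000+1.7321i, 0, -1.0000-1.7321i, -3.0000-1.7321i]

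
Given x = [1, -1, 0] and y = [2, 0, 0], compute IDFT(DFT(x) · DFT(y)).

(x ⊛ y)[n] = Σ(m=0 to 2) x[m] · y[(n-m) mod 3]

Computing each output sample:
(x ⊛ y)[0] = 2
(x ⊛ y)[1] = -2
(x ⊛ y)[2] = 0

x ⊛ y = [2, -2, 0]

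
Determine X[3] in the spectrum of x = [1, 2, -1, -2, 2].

X[3] = Σ(n=0 to 4) x[n] · ω_5^(3n) where ω_5 = e^(-2πi/5)
= (1)·ω_5^0 + (2)·ω_5^3 + (-1)·ω_5^6 + (-2)·ω_5^9 + (2)·ω_5^12

X[3] = -3.1631-0.9511i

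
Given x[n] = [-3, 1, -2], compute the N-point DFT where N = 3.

X[k] = Σ(n=0 to 2) x[n] · ω_3^(nk)
where ω_3 = e^(-2πi/3)

Computing each X[k]:
X[0] = -4
X[1] = -2.5000-2.5981i
X[2] = -2.5000+2.5981i

X = [-4, -2.5000-2.5981i, -2.5000+2.5981i]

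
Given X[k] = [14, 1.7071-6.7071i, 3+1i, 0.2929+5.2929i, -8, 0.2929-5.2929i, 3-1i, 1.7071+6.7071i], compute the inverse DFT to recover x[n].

x[n] = (1/8) Σ(k=0 to 7) X[k] · e^(2πikn/8)

Computing each x[n]:
x[0] = 2
x[1] = 3
x[2] = 3
x[3] = 3
x[4] = 1
x[5] = 2
x[6] = -3
x[7] = 3

x = [2, 3, 3, 3, 1, 2, -3, 3]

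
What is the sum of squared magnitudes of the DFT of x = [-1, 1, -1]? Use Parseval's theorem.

Parseval: Σ|x[n]|² = (1/N)Σ|X[k]|², so Σ|X[k]|² = N·Σ|x[n]|² = 3·3.0000

Σ|X[k]|² = N·Σ|x[n]|² = 3·3.0000 = 9.0000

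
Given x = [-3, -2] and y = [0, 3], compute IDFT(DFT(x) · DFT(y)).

(x ⊛ y)[n] = Σ(m=0 to 1) x[m] · y[(n-m) mod 2]

Computing each output sample:
(x ⊛ y)[0] = -6
(x ⊛ y)[1] = -9

x ⊛ y = [-6, -9]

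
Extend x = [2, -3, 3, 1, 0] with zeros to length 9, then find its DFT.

Original 5-point DFT: [3, -2.1631+1.6776i, 5.6631+3.6655i, 5.6631-3.6655i, -2.1631-1.6776i]
Zero-padded 9-point DFT provides frequency interpolation.

DFT_9([x, 0, ...]) = [3, -0.2772-1.8921i, -1.8400+2.7944i, 3.0000+5.1962i, 6.6172+2.0884i, 6.6172-2.0884i, 3.0000-5.1962i, -1.8400-2.7944i, -0.2772+1.8921i]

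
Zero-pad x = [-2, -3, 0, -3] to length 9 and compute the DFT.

Original 4-point DFT: [-8, -2, 4, -2]
Zero-padded 9-point DFT provides frequency interpolation.

DFT_9([x, 0, ...]) = [-8, -2.7981+4.5264i, -1.0209+0.3563i, -3.5000+2.5981i, 2.3191+3.6241i, 2.3191-3.6241i, -3.5000-2.5981i, -1.0209-0.3563i, -2.7981-4.5264i]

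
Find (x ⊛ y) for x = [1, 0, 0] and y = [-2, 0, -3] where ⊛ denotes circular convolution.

(x ⊛ y)[n] = Σ(m=0 to 2) x[m] · y[(n-m) mod 3]

Computing each output sample:
(x ⊛ y)[0] = -2
(x ⊛ y)[1] = 0
(x ⊛ y)[2] = -3

x ⊛ y = [-2, 0, -3]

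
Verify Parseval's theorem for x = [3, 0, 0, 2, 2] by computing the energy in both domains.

Time domain:
Σ|x[n]|² = |3|² + |0|² + |0|² + |2|² + |2|² = 17.0000

Frequency domain:
(1/5)Σ|X[k]|² = (1/5)(|7|² + |2.0000+3.0777i|² + |2.0000-0.7265i|² + |2.0000+0.7265i|² + |2.0000-3.0777i|²) = (1/5)·85.0000 = 17.0000

Both sides agree, confirming Parseval's theorem.

Σ|x[n]|² = (1/N)Σ|X[k]|² = 17.0000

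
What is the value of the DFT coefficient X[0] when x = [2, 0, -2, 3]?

X[0] = Σ(n=0 to 3) x[n] · ω_4^0 = Σ x[n]
= (2) + (0) + (-2) + (3)

X[0] = 3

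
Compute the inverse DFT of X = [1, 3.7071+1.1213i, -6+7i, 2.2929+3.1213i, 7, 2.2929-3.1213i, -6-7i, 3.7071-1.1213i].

x[n] = (1/8) Σ(k=0 to 7) X[k] · e^(2πikn/8)

Computing each x[n]:
x[0] = 1
x[1] = -3
x[2] = 3
x[3] = 0
x[4] = -2
x[5] = -2
x[6] = 2
x[7] = 2

x = [1, -3, 3, 0, -2, -2, 2, 2]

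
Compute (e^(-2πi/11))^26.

Since ω_11^11 = 1, powers reduce modulo 11.
26 mod 11 = 4
So ω_11^26 = ω_11^4 = e^(-2πi·4/11)

ω_11^26 = ω_11^4 = -0.6549-0.7557i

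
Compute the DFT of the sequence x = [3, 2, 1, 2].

X[k] = Σ(n=0 to 3) x[n] · ω_4^(nk)
where ω_4 = e^(-2πi/4)

Computing each X[k]:
X[0] = 8
X[1] = 2
X[2] = 0
X[3] = 2

X = [8, 2, 0, 2]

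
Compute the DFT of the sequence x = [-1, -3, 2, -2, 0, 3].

X[k] = Σ(n=0 to 5) x[n] · ω_6^(nk)
where ω_6 = e^(-2πi/6)

Computing each X[k]:
X[0] = -1
X[1] = 3.4641i
X[2] = -4.0000+6.9282i
X[3] = 3
X[4] = -4.0000-6.9282i
X[5] = -3.4641i

X = [-1, 3.4641i, -4.0000+6.9282i, 3, -4.0000-6.9282i, -3.4641i]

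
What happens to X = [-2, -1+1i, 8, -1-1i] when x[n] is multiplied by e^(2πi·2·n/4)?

Modulation property: DFT(ω_4^(-2n)·x[n]) = X[(k-2) mod 4], so circularly shift X by 2 positions.

X[k-2] = [8, -1-1i, -2, -1+1i]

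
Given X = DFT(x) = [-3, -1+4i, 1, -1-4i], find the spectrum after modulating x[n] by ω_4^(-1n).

Modulation property: DFT(ω_4^(-1n)·x[n]) = X[(k-1) mod 4], so circularly shift X by 1 positions.

X[k-1] = [-1-4i, -3, -1+4i, 1]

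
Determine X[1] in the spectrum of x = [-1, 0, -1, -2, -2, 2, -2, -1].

X[1] = Σ(n=0 to 7) x[n] · ω_8^(1n) where ω_8 = e^(-2πi/8)
= (-1)·ω_8^0 + (0)·ω_8^1 + (-1)·ω_8^2 + (-2)·ω_8^3 + (-2)·ω_8^4 + (2)·ω_8^5 + (-2)·ω_8^6 + (-1)·ω_8^7

X[1] = 0.2929+1.1213i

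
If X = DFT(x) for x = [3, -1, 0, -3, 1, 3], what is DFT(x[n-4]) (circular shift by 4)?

Time shift by 4: X_shifted[k] = ω_6^(4k) · X[k]
Shifted x = [0, -3, 1, 3, 3, -1]

DFT(x[n-4]) = [3, -7.0000+3.4641i, 3, 5, 3, -7.0000-3.4641i]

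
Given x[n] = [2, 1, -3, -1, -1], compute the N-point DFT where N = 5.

X[k] = Σ(n=0 to 4) x[n] · ω_5^(nk)
where ω_5 = e^(-2πi/5)

Computing each X[k]:
X[0] = -2
X[1] = 5.2361-0.7265i
X[2] = 0.7639-3.0777i
X[3] = 0.7639+3.0777i
X[4] = 5.2361+0.7265i

X = [-2, 5.2361-0.7265i, 0.7639-3.0777i, 0.7639+3.0777i, 5.2361+0.7265i]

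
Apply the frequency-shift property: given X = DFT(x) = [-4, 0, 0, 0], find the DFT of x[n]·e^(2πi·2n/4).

Modulation property: DFT(ω_4^(-2n)·x[n]) = X[(k-2) mod 4], so circularly shift X by 2 positions.

X[k-2] = [0, 0, -4, 0]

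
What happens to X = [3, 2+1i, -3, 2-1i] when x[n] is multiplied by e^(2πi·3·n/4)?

Modulation property: DFT(ω_4^(-3n)·x[n]) = X[(k-3) mod 4], so circularly shift X by 3 positions.

X[k-3] = [2+1i, -3, 2-1i, 3]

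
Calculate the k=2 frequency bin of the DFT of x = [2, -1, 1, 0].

X[2] = Σ(n=0 to 3) x[n] · ω_4^(2n) where ω_4 = e^(-2πi/4)
= (2)·ω_4^0 + (-1)·ω_4^2 + (1)·ω_4^4 + (0)·ω_4^6

X[2] = 4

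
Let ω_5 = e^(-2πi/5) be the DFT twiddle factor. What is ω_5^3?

ω_5^3 = e^(-2πi·3/5)
= cos(-2π·3/5) + i·sin(-2π·3/5)
= cos(-6π/5) + i·sin(-6π/5)

ω_5^3 = cos(-6π/5) + i·sin(-6π/5) = -0.8090+0.5878i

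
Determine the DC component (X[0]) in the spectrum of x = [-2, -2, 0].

X[0] = Σ(n=0 to 2) x[n] · ω_3^0 = Σ x[n]
= (-2) + (-2) + (0)

X[0] = -4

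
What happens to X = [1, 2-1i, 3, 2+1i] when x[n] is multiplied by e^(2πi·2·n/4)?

Modulation property: DFT(ω_4^(-2n)·x[n]) = X[(k-2) mod 4], so circularly shift X by 2 positions.

X[k-2] = [3, 2+1i, 1, 2-1i]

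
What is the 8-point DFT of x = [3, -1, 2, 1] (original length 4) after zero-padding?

Original 4-point DFT: [5, 1+2i, 5, 1-2i]
Zero-padded 8-point DFT provides frequency interpolation.

DFT_8([x, 0, ...]) = [5, 1.5858-2.0000i, 1+2i, 4.4142+2.0000i, 5, 4.4142-2.0000i, 1-2i, 1.5858+2.0000i]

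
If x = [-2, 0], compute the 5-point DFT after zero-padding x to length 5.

Original 2-point DFT: [-2, -2]
Zero-padded 5-point DFT provides frequency interpolation.

DFT_5([x, 0, ...]) = [-2, -2, -2, -2, -2]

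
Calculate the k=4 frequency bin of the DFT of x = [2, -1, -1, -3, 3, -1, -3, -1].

X[4] = Σ(n=0 to 7) x[n] · ω_8^(4n) where ω_8 = e^(-2πi/8)
= (2)·ω_8^0 + (-1)·ω_8^4 + (-1)·ω_8^8 + (-3)·ω_8^12 + (3)·ω_8^16 + (-1)·ω_8^20 + (-3)·ω_8^24 + (-1)·ω_8^28

X[4] = 7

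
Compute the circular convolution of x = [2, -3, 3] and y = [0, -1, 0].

(x ⊛ y)[n] = Σ(m=0 to 2) x[m] · y[(n-m) mod 3]

Computing each output sample:
(x ⊛ y)[0] = -3
(x ⊛ y)[1] = -2
(x ⊛ y)[2] = 3

x ⊛ y = [-3, -2, 3]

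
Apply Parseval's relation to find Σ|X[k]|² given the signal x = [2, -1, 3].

Parseval: Σ|x[n]|² = (1/N)Σ|X[k]|², so Σ|X[k]|² = N·Σ|x[n]|² = 3·14.0000

Σ|X[k]|² = N·Σ|x[n]|² = 3·14.0000 = 42.0000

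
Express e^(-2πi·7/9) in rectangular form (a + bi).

ω_9^7 = e^(-2πi·7/9)
= cos(-2π·7/9) + i·sin(-2π·7/9)
= cos(-14π/9) + i·sin(-14π/9)

ω_9^7 = cos(-14π/9) + i·sin(-14π/9) = 0.1736+0.9848i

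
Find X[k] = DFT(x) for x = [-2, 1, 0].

X[k] = Σ(n=0 to 2) x[n] · ω_3^(nk)
where ω_3 = e^(-2πi/3)

Computing each X[k]:
X[0] = -1
X[1] = -2.5000-0.8660i
X[2] = -2.5000+0.8660i

X = [-1, -2.5000-0.8660i, -2.5000+0.8660i]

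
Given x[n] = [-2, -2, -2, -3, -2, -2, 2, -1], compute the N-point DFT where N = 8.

X[k] = Σ(n=0 to 7) x[n] · ω_8^(nk)
where ω_8 = e^(-2πi/8)

Computing each X[k]:
X[0] = -12
X[1] = 1.4142+5.4142i
X[2] = -4
X[3] = -1.4142-2.5858i
X[4] = 4
X[5] = -1.4142+2.5858i
X[6] = -4
X[7] = 1.4142-5.4142i

X = [-12, 1.4142+5.4142i, -4, -1.4142-2.5858i, 4, -1.4142+2.5858i, -4, 1.4142-5.4142i]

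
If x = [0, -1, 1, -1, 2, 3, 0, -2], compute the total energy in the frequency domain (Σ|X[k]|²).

Parseval: Σ|x[n]|² = (1/N)Σ|X[k]|², so Σ|X[k]|² = N·Σ|x[n]|² = 8·20.0000

Σ|X[k]|² = N·Σ|x[n]|² = 8·20.0000 = 160.0000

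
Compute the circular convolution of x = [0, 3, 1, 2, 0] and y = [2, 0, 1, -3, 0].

(x ⊛ y)[n] = Σ(m=0 to 4) x[m] · y[(n-m) mod 5]

Computing each output sample:
(x ⊛ y)[0] = -1
(x ⊛ y)[1] = 0
(x ⊛ y)[2] = 2
(x ⊛ y)[3] = 7
(x ⊛ y)[4] = -8

x ⊛ y = [-1, 0, 2, 7, -8]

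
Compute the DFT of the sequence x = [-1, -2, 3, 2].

X[k] = Σ(n=0 to 3) x[n] · ω_4^(nk)
where ω_4 = e^(-2πi/4)

Computing each X[k]:
X[0] = 2
X[1] = -4+4i
X[2] = 2
X[3] = -4-4i

X = [2, -4+4i, 2, -4-4i]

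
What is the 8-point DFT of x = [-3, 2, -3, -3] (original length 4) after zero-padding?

Original 4-point DFT: [-7, -5i, -5, 5i]
Zero-padded 8-point DFT provides frequency interpolation.

DFT_8([x, 0, ...]) = [-7, 0.5355+3.7071i, -5i, -6.5355-2.2929i, -5, -6.5355+2.2929i, 5i, 0.5355-3.7071i]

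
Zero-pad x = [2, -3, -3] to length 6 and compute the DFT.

Original 3-point DFT: [-4, 5, 5]
Zero-padded 6-point DFT provides frequency interpolation.

DFT_6([x, 0, ...]) = [-4, 2.0000+5.1962i, 5, 2, 5, 2.0000-5.1962i]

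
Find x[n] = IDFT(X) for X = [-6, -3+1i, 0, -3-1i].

x[n] = (1/4) Σ(k=0 to 3) X[k] · e^(2πikn/4)

Computing each x[n]:
x[0] = -3
x[1] = -2
x[2] = 0
x[3] = -1

x = [-3, -2, 0, -1]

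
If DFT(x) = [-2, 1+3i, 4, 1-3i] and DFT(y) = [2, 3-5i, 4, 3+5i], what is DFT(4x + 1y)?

By linearity: DFT(4x + 1y) = 4·DFT(x) + 1·DFT(y)
= 4·[-2, 1+3i, 4, 1-3i] + 1·[2, 3-5i, 4, 3+5i]

Computing element-wise:
Z[0] = 4·(-2) + 1·(2) = -6
Z[1] = 4·(1+3i) + 1·(3-5i) = 7+7i
Z[2] = 4·(4) + 1·(4) = 20
Z[3] = 4·(1-3i) + 1·(3+5i) = 7-7i

DFT(4x + 1y) = 4·X + 1·Y = [-6, 7+7i, 20, 7-7i]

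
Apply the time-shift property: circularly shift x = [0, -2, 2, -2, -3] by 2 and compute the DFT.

Time shift by 2: X_shifted[k] = ω_5^(2k) · X[k]
Shifted x = [-2, -3, 0, -2, 2]

DFT(x[n-2]) = [-5, -0.6910+3.5797i, -1.8090+4.8410i, -1.8090-4.8410i, -0.6910-3.5797i]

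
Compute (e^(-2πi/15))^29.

Since ω_15^15 = 1, powers reduce modulo 15.
29 mod 15 = 14
So ω_15^29 = ω_15^14 = e^(-2πi·14/15)

ω_15^29 = ω_15^14 = 0.9135+0.4067i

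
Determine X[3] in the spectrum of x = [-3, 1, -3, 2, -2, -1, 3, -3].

X[3] = Σ(n=0 to 7) x[n] · ω_8^(3n) where ω_8 = e^(-2πi/8)
= (-3)·ω_8^0 + (1)·ω_8^3 + (-3)·ω_8^6 + (2)·ω_8^9 + (-2)·ω_8^12 + (-1)·ω_8^15 + (3)·ω_8^18 + (-3)·ω_8^21

X[3] = 1.1213-10.9497i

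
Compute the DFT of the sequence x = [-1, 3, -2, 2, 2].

X[k] = Σ(n=0 to 4) x[n] · ω_5^(nk)
where ω_5 = e^(-2πi/5)

Computing each X[k]:
X[0] = 4
X[1] = 0.5451+1.4001i
X[2] = -5.0451-4.3920i
X[3] = -5.0451+4.3920i
X[4] = 0.5451-1.4001i

X = [4, 0.5451+1.4001i, -5.0451-4.3920i, -5.0451+4.3920i, 0.5451-1.4001i]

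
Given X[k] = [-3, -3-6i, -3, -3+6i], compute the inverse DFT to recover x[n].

x[n] = (1/4) Σ(k=0 to 3) X[k] · e^(2πikn/4)

Computing each x[n]:
x[0] = -3
x[1] = 3
x[2] = 0
x[3] = -3

x = [-3, 3, 0, -3]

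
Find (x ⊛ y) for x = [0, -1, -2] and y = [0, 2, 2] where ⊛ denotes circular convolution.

(x ⊛ y)[n] = Σ(m=0 to 2) x[m] · y[(n-m) mod 3]

Computing each output sample:
(x ⊛ y)[0] = -6
(x ⊛ y)[1] = -4
(x ⊛ y)[2] = -2

x ⊛ y = [-6, -4, -2]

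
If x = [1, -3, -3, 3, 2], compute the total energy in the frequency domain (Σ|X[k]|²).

Parseval: Σ|x[n]|² = (1/N)Σ|X[k]|², so Σ|X[k]|² = N·Σ|x[n]|² = 5·32.0000

Σ|X[k]|² = N·Σ|x[n]|² = 5·32.0000 = 160.0000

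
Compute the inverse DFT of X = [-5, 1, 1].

x[n] = (1/3) Σ(k=0 to 2) X[k] · e^(2πikn/3)

Computing each x[n]:
x[0] = -1
x[1] = -2
x[2] = -2

x = [-1, -2, -2]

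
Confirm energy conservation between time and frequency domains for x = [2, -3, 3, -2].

Time domain:
Σ|x[n]|² = |2|² + |-3|² + |3|² + |-2|² = 26.0000

Frequency domain:
(1/4)Σ|X[k]|² = (1/4)(|0|² + |-1+1i|² + |10|² + |-1-1i|²) = (1/4)·104.0000 = 26.0000

Both sides agree, confirming Parseval's theorem.

Σ|x[n]|² = (1/N)Σ|X[k]|² = 26.0000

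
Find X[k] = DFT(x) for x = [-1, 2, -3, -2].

X[k] = Σ(n=0 to 3) x[n] · ω_4^(nk)
where ω_4 = e^(-2πi/4)

Computing each X[k]:
X[0] = -4
X[1] = 2-4i
X[2] = -4
X[3] = 2+4i

X = [-4, 2-4i, -4, 2+4i]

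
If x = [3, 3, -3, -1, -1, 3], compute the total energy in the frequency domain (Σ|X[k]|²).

Parseval: Σ|x[n]|² = (1/N)Σ|X[k]|², so Σ|X[k]|² = N·Σ|x[n]|² = 6·38.0000

Σ|X[k]|² = N·Σ|x[n]|² = 6·38.0000 = 228.0000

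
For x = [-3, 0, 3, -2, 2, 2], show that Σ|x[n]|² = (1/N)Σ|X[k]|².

Time domain:
Σ|x[n]|² = |-3|² + |0|² + |3|² + |-2|² + |2|² + |2|² = 30.0000

Frequency domain:
(1/6)Σ|X[k]|² = (1/6)(|2|² + |-2.5000+0.8660i|² + |-8.5000+2.5981i|² + |2|² + |-8.5000-2.5981i|² + |-2.5000-0.8660i|²) = (1/6)·180.0000 = 30.0000

Both sides agree, confirming Parseval's theorem.

Σ|x[n]|² = (1/N)Σ|X[k]|² = 30.0000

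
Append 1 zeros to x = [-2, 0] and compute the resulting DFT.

Original 2-point DFT: [-2, -2]
Zero-padded 3-point DFT provides frequency interpolation.

DFT_3([x, 0, ...]) = [-2, -2, -2]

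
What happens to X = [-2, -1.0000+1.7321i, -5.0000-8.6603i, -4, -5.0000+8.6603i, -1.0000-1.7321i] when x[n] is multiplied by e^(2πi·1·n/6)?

Modulation property: DFT(ω_6^(-1n)·x[n]) = X[(k-1) mod 6], so circularly shift X by 1 positions.

X[k-1] = [-1.0000-1.7321i, -2, -1.0000+1.7321i, -5.0000-8.6603i, -4, -5.0000+8.6603i]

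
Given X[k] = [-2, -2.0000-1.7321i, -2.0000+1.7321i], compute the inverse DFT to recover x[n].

x[n] = (1/3) Σ(k=0 to 2) X[k] · e^(2πikn/3)

Computing each x[n]:
x[0] = -2
x[1] = 1
x[2] = -1

x = [-2, 1, -1]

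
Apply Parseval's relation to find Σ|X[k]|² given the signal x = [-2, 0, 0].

Parseval: Σ|x[n]|² = (1/N)Σ|X[k]|², so Σ|X[k]|² = N·Σ|x[n]|² = 3·4.0000

Σ|X[k]|² = N·Σ|x[n]|² = 3·4.0000 = 12.0000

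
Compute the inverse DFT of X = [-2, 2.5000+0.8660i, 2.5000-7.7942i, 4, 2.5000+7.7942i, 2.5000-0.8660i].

x[n] = (1/6) Σ(k=0 to 5) X[k] · e^(2πikn/6)

Computing each x[n]:
x[0] = 2
x[1] = 1
x[2] = -3
x[3] = -1
x[4] = 2
x[5] = -3

x = [2, 1, -3, -1, 2, -3]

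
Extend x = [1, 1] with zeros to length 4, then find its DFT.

Original 2-point DFT: [2, 0]
Zero-padded 4-point DFT provides frequency interpolation.

DFT_4([x, 0, ...]) = [2, 1-1i, 0, 1+1i]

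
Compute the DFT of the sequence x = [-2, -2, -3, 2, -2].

X[k] = Σ(n=0 to 4) x[n] · ω_5^(nk)
where ω_5 = e^(-2πi/5)

Computing each X[k]:
X[0] = -7
X[1] = -2.4271+2.9389i
X[2] = 0.9271-4.7553i
X[3] = 0.9271+4.7553i
X[4] = -2.4271-2.9389i

X = [-7, -2.4271+2.9389i, 0.9271-4.7553i, 0.9271+4.7553i, -2.4271-2.9389i]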